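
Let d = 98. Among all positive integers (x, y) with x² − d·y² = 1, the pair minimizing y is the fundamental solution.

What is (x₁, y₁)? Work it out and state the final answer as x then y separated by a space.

√98 → a₀=9, period (1,8,1,18); ℓ=4 even so k=3
step 0: (9, 1)  from 9·(1,0) + (0,1)
step 1: (10, 1)  from 1·(9,1) + (1,0)
step 2: (89, 9)  from 8·(10,1) + (9,1)
step 3: (99, 10)  from 1·(89,9) + (10,1)
→ (99, 10).  Check: 99²=9801, 98·10²=9800, difference 1.

99 10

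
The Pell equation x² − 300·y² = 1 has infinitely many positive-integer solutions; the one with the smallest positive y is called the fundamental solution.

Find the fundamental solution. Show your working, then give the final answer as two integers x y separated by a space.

√300 → a₀=17, period (3,8,3,34); ℓ=4 even so k=3
i=0: a=17 ⇒ p=17, q=1
…
i=2: a=8 ⇒ p=433, q=25
i=3: a=3 ⇒ p=1351, q=78
(x₁, y₁) = (1351, 78);  1351² − 300·78² = 1 ✓

1351 78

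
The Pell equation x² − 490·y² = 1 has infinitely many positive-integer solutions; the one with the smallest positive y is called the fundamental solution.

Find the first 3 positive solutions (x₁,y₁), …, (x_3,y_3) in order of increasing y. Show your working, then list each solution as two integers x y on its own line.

√490 = [22; 7,2,1,4,4,4,1,2,7,44, …], period ℓ=10 (even) → k=9
a_0=22:  p_0=22·1+0=22,  q_0=22·0+1=1
a_1=7:  p_1=7·22+1=155,  q_1=7·1+0=7
…
a_3=1:  p_3=1·332+155=487,  q_3=1·15+7=22
a_4=4:  p_4=4·487+332=2280,  q_4=4·22+15=103
…
a_6=4:  p_6=4·9607+2280=40708,  q_6=4·434+103=1839
…
a_8=2:  p_8=2·50315+40708=141338,  q_8=2·2273+1839=6385
a_9=7:  p_9=7·141338+50315=1039681,  q_9=7·6385+2273=46968
(x₁, y₁) = (1039681, 46968);  1039681² − 490·46968² = 1 ✓
(x_2, y_2) = (1039681·1039681 + 490·46968·46968, 1039681·46968 + 46968·1039681) = (2161873163521, 97663474416)
(x_3, y_3) = (1039681·2161873163521 + 490·46968·97663474416, 1039681·97663474416 + 46968·2161873163521) = (4495316905044313921, 203077717488555624)

1039681 46968
2161873163521 97663474416
4495316905044313921 203077717488555624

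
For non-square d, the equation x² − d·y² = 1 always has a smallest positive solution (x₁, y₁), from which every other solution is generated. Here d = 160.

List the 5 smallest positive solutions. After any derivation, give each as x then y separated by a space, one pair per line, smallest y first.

721 57
1039681 82194
1499219281 118523691
2161873163521 170911080228
3117419602578001 246453659165085

√160 = [12; 1,1,1,5,1,1,1,24, …], period ℓ=8 (even) → k=7
step 0: (12, 1)  from 12·(1,0) + (0,1)
step 1: (13, 1)  from 1·(12,1) + (1,0)
step 2: (25, 2)  from 1·(13,1) + (12,1)
step 3: (38, 3)  from 1·(25,2) + (13,1)
step 4: (215, 17)  from 5·(38,3) + (25,2)
…
step 6: (468, 37)  from 1·(253,20) + (215,17)
step 7: (721, 57)  from 1·(468,37) + (253,20)
fundamental: x₁=721, y₁=57  (since 519841 − 160·3249 = 1)
n=2: (721,57)∘(721,57) = (721·721+160·57·57, 721·57+57·721) = (1039681,82194)
n=3: (1039681,82194)∘(721,57) = (721·1039681+160·57·82194, 721·82194+57·1039681) = (1499219281,118523691)
n=4: (1499219281,118523691)∘(721,57) = (721·1499219281+160·57·118523691, 721·118523691+57·1499219281) = (2161873163521,170911080228)
n=5: (2161873163521,170911080228)∘(721,57) = (721·2161873163521+160·57·170911080228, 721·170911080228+57·2161873163521) = (3117419602578001,246453659165085)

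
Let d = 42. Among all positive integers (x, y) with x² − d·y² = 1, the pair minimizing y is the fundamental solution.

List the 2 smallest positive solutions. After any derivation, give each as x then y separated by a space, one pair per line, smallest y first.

13 2
337 52

d=42: √d = [6; 2,12] (ℓ=2, even), read p_1/q_1
a_0=6:  p_0=6·1+0=6,  q_0=6·0+1=1
a_1=2:  p_1=2·6+1=13,  q_1=2·1+0=2
fundamental: x₁=13, y₁=2  (since 169 − 42·4 = 1)
n=2: (13,2)∘(13,2) = (13·13+42·2·2, 13·2+2·13) = (337,52)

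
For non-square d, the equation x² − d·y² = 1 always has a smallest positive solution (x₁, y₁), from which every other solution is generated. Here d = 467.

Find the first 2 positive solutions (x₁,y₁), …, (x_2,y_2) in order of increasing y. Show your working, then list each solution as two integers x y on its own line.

1625626 75225
5285319783751 244575431700

√467 = [21; 1,1,1,1,3,…,1,1,42, …], period ℓ=14 (even) → k=13
step 0: (21, 1)  from 21·(1,0) + (0,1)
step 1: (22, 1)  from 1·(21,1) + (1,0)
step 2: (43, 2)  from 1·(22,1) + (21,1)
step 3: (65, 3)  from 1·(43,2) + (22,1)
step 4: (108, 5)  from 1·(65,3) + (43,2)
…
step 7: (27164, 1257)  from 21·(1275,59) + (389,18)
…
step 9: (275465, 12747)  from 3·(82767,3830) + (27164,1257)
step 10: (358232, 16577)  from 1·(275465,12747) + (82767,3830)
…
step 12: (991929, 45901)  from 1·(633697,29324) + (358232,16577)
step 13: (1625626, 75225)  from 1·(991929,45901) + (633697,29324)
fundamental: x₁=1625626, y₁=75225  (since 2642659891876 − 467·5658800625 = 1)
(x_2, y_2) = (1625626·1625626 + 467·75225·75225, 1625626·75225 + 75225·1625626) = (5285319783751, 244575431700)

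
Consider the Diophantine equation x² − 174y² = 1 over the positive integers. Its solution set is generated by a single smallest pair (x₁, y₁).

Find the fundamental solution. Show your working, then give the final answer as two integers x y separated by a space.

1451 110

√174 → a₀=13, period (5,4,5,26); ℓ=4 even so k=3
i=0: a=13 ⇒ p=13, q=1
i=1: a=5 ⇒ p=66, q=5
i=2: a=4 ⇒ p=277, q=21
i=3: a=5 ⇒ p=1451, q=110
→ (1451, 110).  Check: 1451²=2105401, 174·110²=2105400, difference 1.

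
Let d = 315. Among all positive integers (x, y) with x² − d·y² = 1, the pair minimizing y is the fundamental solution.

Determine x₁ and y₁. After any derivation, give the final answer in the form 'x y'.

71 4

√315 → a₀=17, period (1,2,1,34); ℓ=4 even so k=3
i=0: a=17 ⇒ p=17, q=1
i=1: a=1 ⇒ p=18, q=1
i=2: a=2 ⇒ p=53, q=3
i=3: a=1 ⇒ p=71, q=4
(x₁, y₁) = (71, 4);  71² − 315·4² = 1 ✓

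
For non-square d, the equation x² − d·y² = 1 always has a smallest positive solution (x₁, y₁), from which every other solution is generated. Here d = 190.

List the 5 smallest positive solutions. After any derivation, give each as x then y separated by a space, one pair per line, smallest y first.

52021 3774
5412368881 392654508
563113683064981 40852560317562
58587473808034384321 4250382080167131096
6095557949372399730460501 442218252343896093172470

[13; 1,3,1,1,1,…,3,1,26] for √190; ℓ=14 ⇒ convergent index 13
i=0: a=13 ⇒ p=13, q=1
…
i=5: a=1 ⇒ p=193, q=14
…
i=12: a=3 ⇒ p=40787, q=2959
i=13: a=1 ⇒ p=52021, q=3774
fundamental: x₁=52021, y₁=3774  (since 2706184441 − 190·14243076 = 1)
k=2:  x_2 = 52021·52021+190·3774·3774 = 5412368881,  y_2 = 52021·3774+3774·52021 = 392654508
k=3:  x_3 = 52021·5412368881+190·3774·392654508 = 563113683064981,  y_3 = 52021·392654508+3774·5412368881 = 40852560317562
k=4:  x_4 = 52021·563113683064981+190·3774·40852560317562 = 58587473808034384321,  y_4 = 52021·40852560317562+3774·563113683064981 = 4250382080167131096
k=5:  x_5 = 52021·58587473808034384321+190·3774·4250382080167131096 = 6095557949372399730460501,  y_5 = 52021·4250382080167131096+3774·58587473808034384321 = 442218252343896093172470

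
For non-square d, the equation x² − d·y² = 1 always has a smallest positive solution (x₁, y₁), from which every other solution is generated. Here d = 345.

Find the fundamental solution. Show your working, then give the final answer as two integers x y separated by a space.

√345 = [18; 1,1,2,1,6,1,2,1,1,36, …], period ℓ=10 (even) → k=9
k=0  a_k=18  p_k/q_k = 18/1
…
k=3  a_k=2  p_k/q_k = 93/5
…
k=7  a_k=2  p_k/q_k = 2879/155
k=8  a_k=1  p_k/q_k = 3882/209
k=9  a_k=1  p_k/q_k = 6761/364
(x₁, y₁) = (6761, 364);  6761² − 345·364² = 1 ✓

6761 364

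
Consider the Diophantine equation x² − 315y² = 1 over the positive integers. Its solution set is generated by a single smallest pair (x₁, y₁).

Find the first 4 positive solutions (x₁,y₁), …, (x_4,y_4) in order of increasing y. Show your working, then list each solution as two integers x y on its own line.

71 4
10081 568
1431431 80652
203253121 11452016

√315 = [17; 1,2,1,34, …], period ℓ=4 (even) → k=3
i=0: a=17 ⇒ p=17, q=1
…
i=2: a=2 ⇒ p=53, q=3
i=3: a=1 ⇒ p=71, q=4
fundamental: x₁=71, y₁=4  (since 5041 − 315·16 = 1)
(71+4√315)^2 = 10081 + 568√315
(71+4√315)^3 = 1431431 + 80652√315
(71+4√315)^4 = 203253121 + 11452016√315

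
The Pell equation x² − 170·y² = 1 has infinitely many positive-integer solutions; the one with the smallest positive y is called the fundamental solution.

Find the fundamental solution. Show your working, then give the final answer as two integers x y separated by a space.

339 26

√170 = [13; 26, …], period ℓ=1 (odd) → k=1
i=0: a=13 ⇒ p=13, q=1
i=1: a=26 ⇒ p=339, q=26
→ (339, 26).  Check: 339²=114921, 170·26²=114920, difference 1.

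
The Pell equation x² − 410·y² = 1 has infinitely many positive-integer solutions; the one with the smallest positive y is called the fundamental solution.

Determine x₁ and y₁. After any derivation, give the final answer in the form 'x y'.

[20; 4,40] for √410; ℓ=2 ⇒ convergent index 1
a_0=20:  p_0=20·1+0=20,  q_0=20·0+1=1
a_1=4:  p_1=4·20+1=81,  q_1=4·1+0=4
(x₁, y₁) = (81, 4);  81² − 410·4² = 1 ✓

81 4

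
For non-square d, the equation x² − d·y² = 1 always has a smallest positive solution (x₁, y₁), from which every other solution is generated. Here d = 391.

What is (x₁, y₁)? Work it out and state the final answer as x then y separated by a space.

√391 = [19; 1,3,2,2,1,…,3,1,38, …], period ℓ=16 (even) → k=15
i=0: a=19 ⇒ p=19, q=1
i=1: a=1 ⇒ p=20, q=1
i=2: a=3 ⇒ p=79, q=4
…
i=4: a=2 ⇒ p=435, q=22
i=5: a=1 ⇒ p=613, q=31
i=6: a=1 ⇒ p=1048, q=53
i=7: a=2 ⇒ p=2709, q=137
…
i=9: a=2 ⇒ p=107747, q=5449
i=10: a=1 ⇒ p=160266, q=8105
i=11: a=1 ⇒ p=268013, q=13554
i=12: a=2 ⇒ p=696292, q=35213
i=13: a=2 ⇒ p=1660597, q=83980
i=14: a=3 ⇒ p=5678083, q=287153
i=15: a=1 ⇒ p=7338680, q=371133
fundamental: x₁=7338680, y₁=371133  (since 53856224142400 − 391·137739703689 = 1)

7338680 371133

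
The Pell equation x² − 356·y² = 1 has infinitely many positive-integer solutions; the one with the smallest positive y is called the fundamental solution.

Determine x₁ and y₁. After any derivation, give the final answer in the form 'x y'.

d=356: √d = [18; 1,6,1,1,2,…,6,1,36] (ℓ=14, even), read p_13/q_13
step 0: (18, 1)  from 18·(1,0) + (0,1)
step 1: (19, 1)  from 1·(18,1) + (1,0)
step 2: (132, 7)  from 6·(19,1) + (18,1)
step 3: (151, 8)  from 1·(132,7) + (19,1)
…
step 5: (717, 38)  from 2·(283,15) + (151,8)
step 6: (1000, 53)  from 1·(717,38) + (283,15)
step 7: (8717, 462)  from 8·(1000,53) + (717,38)
step 8: (9717, 515)  from 1·(8717,462) + (1000,53)
…
step 10: (37868, 2007)  from 1·(28151,1492) + (9717,515)
…
step 12: (433982, 23001)  from 6·(66019,3499) + (37868,2007)
step 13: (500001, 26500)  from 1·(433982,23001) + (66019,3499)
fundamental: x₁=500001, y₁=26500  (since 250001000001 − 356·702250000 = 1)

500001 26500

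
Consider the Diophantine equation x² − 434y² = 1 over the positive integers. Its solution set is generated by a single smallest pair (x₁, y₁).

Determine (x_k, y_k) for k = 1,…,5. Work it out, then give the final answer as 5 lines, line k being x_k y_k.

d=434: √d = [20; 1,4,1,40] (ℓ=4, even), read p_3/q_3
i=0: a=20 ⇒ p=20, q=1
…
i=2: a=4 ⇒ p=104, q=5
i=3: a=1 ⇒ p=125, q=6
→ (125, 6).  Check: 125²=15625, 434·6²=15624, difference 1.
k=2:  x_2 = 125·125+434·6·6 = 31249,  y_2 = 125·6+6·125 = 1500
k=3:  x_3 = 125·31249+434·6·1500 = 7812125,  y_3 = 125·1500+6·31249 = 374994
k=4:  x_4 = 125·7812125+434·6·374994 = 1953000001,  y_4 = 125·374994+6·7812125 = 93747000
k=5:  x_5 = 125·1953000001+434·6·93747000 = 488242188125,  y_5 = 125·93747000+6·1953000001 = 23436375006

125 6
31249 1500
7812125 374994
1953000001 93747000
488242188125 23436375006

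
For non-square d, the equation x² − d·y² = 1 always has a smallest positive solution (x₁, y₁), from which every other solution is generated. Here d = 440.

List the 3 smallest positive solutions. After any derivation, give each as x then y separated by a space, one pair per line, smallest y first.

d=440: √d = [20; 1,40] (ℓ=2, even), read p_1/q_1
step 0: (20, 1)  from 20·(1,0) + (0,1)
step 1: (21, 1)  from 1·(20,1) + (1,0)
(x₁, y₁) = (21, 1);  21² − 440·1² = 1 ✓
k=2:  x_2 = 21·21+440·1·1 = 881,  y_2 = 21·1+1·21 = 42
k=3:  x_3 = 21·881+440·1·42 = 36981,  y_3 = 21·42+1·881 = 1763

21 1
881 42
36981 1763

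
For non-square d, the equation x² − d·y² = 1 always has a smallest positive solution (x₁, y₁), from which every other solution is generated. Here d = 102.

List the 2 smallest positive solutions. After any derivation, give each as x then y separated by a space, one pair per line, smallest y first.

101 10
20401 2020

d=102: √d = [10; 10,20] (ℓ=2, even), read p_1/q_1
i=0: a=10 ⇒ p=10, q=1
i=1: a=10 ⇒ p=101, q=10
(x₁, y₁) = (101, 10);  101² − 102·10² = 1 ✓
n=2: (101,10)∘(101,10) = (101·101+102·10·10, 101·10+10·101) = (20401,2020)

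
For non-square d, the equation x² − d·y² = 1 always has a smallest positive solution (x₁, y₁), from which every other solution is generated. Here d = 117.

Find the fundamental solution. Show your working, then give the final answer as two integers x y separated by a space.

649 60

√117 → a₀=10, period (1,4,2,4,1,20); ℓ=6 even so k=5
i=0: a=10 ⇒ p=10, q=1
i=1: a=1 ⇒ p=11, q=1
i=2: a=4 ⇒ p=54, q=5
i=3: a=2 ⇒ p=119, q=11
i=4: a=4 ⇒ p=530, q=49
i=5: a=1 ⇒ p=649, q=60
→ (649, 60).  Check: 649²=421201, 117·60²=421200, difference 1.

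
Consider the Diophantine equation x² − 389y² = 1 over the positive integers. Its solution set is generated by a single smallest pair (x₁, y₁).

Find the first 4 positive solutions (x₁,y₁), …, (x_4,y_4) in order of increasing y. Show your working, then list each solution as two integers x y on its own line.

3287049 166660
21609382256801 1095639172680
142062196675667653449 7202839293837075980
933930803041091759821507201 47352171395934637886793360

[19; 1,2,1,1,1,1,2,1,38] for √389; ℓ=9 ⇒ convergent index 17
k=0  a_k=19  p_k/q_k = 19/1
k=1  a_k=1  p_k/q_k = 20/1
k=2  a_k=2  p_k/q_k = 59/3
k=3  a_k=1  p_k/q_k = 79/4
k=4  a_k=1  p_k/q_k = 138/7
k=5  a_k=1  p_k/q_k = 217/11
k=6  a_k=1  p_k/q_k = 355/18
k=7  a_k=2  p_k/q_k = 927/47
…
k=9  a_k=38  p_k/q_k = 49643/2517
k=10  a_k=1  p_k/q_k = 50925/2582
k=11  a_k=2  p_k/q_k = 151493/7681
k=12  a_k=1  p_k/q_k = 202418/10263
k=13  a_k=1  p_k/q_k = 353911/17944
k=14  a_k=1  p_k/q_k = 556329/28207
k=15  a_k=1  p_k/q_k = 910240/46151
k=16  a_k=2  p_k/q_k = 2376809/120509
k=17  a_k=1  p_k/q_k = 3287049/166660
→ (3287049, 166660).  Check: 3287049²=10804691128401, 389·166660²=10804691128400, difference 1.
k=2:  x_2 = 3287049·3287049+389·166660·166660 = 21609382256801,  y_2 = 3287049·166660+166660·3287049 = 1095639172680
k=3:  x_3 = 3287049·21609382256801+389·166660·1095639172680 = 142062196675667653449,  y_3 = 3287049·1095639172680+166660·21609382256801 = 7202839293837075980
k=4:  x_4 = 3287049·142062196675667653449+389·166660·7202839293837075980 = 933930803041091759821507201,  y_4 = 3287049·7202839293837075980+166660·142062196675667653449 = 47352171395934637886793360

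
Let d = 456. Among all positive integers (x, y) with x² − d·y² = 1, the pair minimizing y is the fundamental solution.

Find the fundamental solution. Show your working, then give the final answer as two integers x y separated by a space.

1025 48

√456 → a₀=21, period (2,1,4,1,2,42); ℓ=6 even so k=5
a_0=21:  p_0=21·1+0=21,  q_0=21·0+1=1
…
a_2=1:  p_2=1·43+21=64,  q_2=1·2+1=3
a_3=4:  p_3=4·64+43=299,  q_3=4·3+2=14
a_4=1:  p_4=1·299+64=363,  q_4=1·14+3=17
a_5=2:  p_5=2·363+299=1025,  q_5=2·17+14=48
→ (1025, 48).  Check: 1025²=1050625, 456·48²=1050624, difference 1.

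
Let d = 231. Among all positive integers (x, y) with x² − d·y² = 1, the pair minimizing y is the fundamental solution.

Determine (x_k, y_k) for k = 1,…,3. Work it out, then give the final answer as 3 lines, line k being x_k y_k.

76 5
11551 760
1755676 115515

√231 = [15; 5,30, …], period ℓ=2 (even) → k=1
i=0: a=15 ⇒ p=15, q=1
i=1: a=5 ⇒ p=76, q=5
(x₁, y₁) = (76, 5);  76² − 231·5² = 1 ✓
k=2:  x_2 = 76·76+231·5·5 = 11551,  y_2 = 76·5+5·76 = 760
k=3:  x_3 = 76·11551+231·5·760 = 1755676,  y_3 = 76·760+5·11551 = 115515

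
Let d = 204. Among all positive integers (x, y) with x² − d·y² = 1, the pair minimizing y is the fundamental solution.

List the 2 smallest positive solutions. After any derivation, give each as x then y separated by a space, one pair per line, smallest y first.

[14; 3,1,1,6,1,1,3,28] for √204; ℓ=8 ⇒ convergent index 7
k=0  a_k=14  p_k/q_k = 14/1
k=1  a_k=3  p_k/q_k = 43/3
k=2  a_k=1  p_k/q_k = 57/4
k=3  a_k=1  p_k/q_k = 100/7
k=4  a_k=6  p_k/q_k = 657/46
k=5  a_k=1  p_k/q_k = 757/53
k=6  a_k=1  p_k/q_k = 1414/99
k=7  a_k=3  p_k/q_k = 4999/350
→ (4999, 350).  Check: 4999²=24990001, 204·350²=24990000, difference 1.
(x_2, y_2) = (4999·4999 + 204·350·350, 4999·350 + 350·4999) = (49980001, 3499300)

4999 350
49980001 3499300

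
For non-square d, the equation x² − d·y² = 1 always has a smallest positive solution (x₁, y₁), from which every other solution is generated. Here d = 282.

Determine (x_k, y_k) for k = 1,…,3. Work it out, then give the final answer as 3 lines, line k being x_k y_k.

√282 → a₀=16, period (1,3,1,4,1,3,1,32); ℓ=8 even so k=7
i=0: a=16 ⇒ p=16, q=1
…
i=2: a=3 ⇒ p=67, q=4
…
i=4: a=4 ⇒ p=403, q=24
…
i=6: a=3 ⇒ p=1864, q=111
i=7: a=1 ⇒ p=2351, q=140
(x₁, y₁) = (2351, 140);  2351² − 282·140² = 1 ✓
(2351+140√282)^2 = 11054401 + 658280√282
(2351+140√282)^3 = 51977791151 + 3095232420√282

2351 140
11054401 658280
51977791151 3095232420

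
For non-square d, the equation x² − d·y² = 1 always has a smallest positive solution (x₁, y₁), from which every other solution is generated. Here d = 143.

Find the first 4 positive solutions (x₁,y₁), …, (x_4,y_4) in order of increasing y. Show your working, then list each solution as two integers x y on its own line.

d=143: √d = [11; 1,22] (ℓ=2, even), read p_1/q_1
k=0  a_k=11  p_k/q_k = 11/1
k=1  a_k=1  p_k/q_k = 12/1
→ (12, 1).  Check: 12²=144, 143·1²=143, difference 1.
n=2: (12,1)∘(12,1) = (12·12+143·1·1, 12·1+1·12) = (287,24)
n=3: (287,24)∘(12,1) = (12·287+143·1·24, 12·24+1·287) = (6876,575)
n=4: (6876,575)∘(12,1) = (12·6876+143·1·575, 12·575+1·6876) = (164737,13776)

12 1
287 24
6876 575
164737 13776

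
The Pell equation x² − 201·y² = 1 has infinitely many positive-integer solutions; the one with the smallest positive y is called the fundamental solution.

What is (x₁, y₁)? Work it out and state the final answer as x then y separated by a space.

√201 = [14; 5,1,1,1,2,…,1,5,28, …], period ℓ=14 (even) → k=13
step 0: (14, 1)  from 14·(1,0) + (0,1)
step 1: (71, 5)  from 5·(14,1) + (1,0)
…
step 3: (156, 11)  from 1·(85,6) + (71,5)
…
step 5: (638, 45)  from 2·(241,17) + (156,11)
step 6: (879, 62)  from 1·(638,45) + (241,17)
step 7: (7670, 541)  from 8·(879,62) + (638,45)
step 8: (8549, 603)  from 1·(7670,541) + (879,62)
step 9: (24768, 1747)  from 2·(8549,603) + (7670,541)
step 10: (33317, 2350)  from 1·(24768,1747) + (8549,603)
step 11: (58085, 4097)  from 1·(33317,2350) + (24768,1747)
step 12: (91402, 6447)  from 1·(58085,4097) + (33317,2350)
step 13: (515095, 36332)  from 5·(91402,6447) + (58085,4097)
(x₁, y₁) = (515095, 36332);  515095² − 201·36332² = 1 ✓

515095 36332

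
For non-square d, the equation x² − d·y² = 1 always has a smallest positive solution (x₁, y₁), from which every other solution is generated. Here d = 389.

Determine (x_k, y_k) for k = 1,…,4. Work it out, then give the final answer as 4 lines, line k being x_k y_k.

[19; 1,2,1,1,1,1,2,1,38] for √389; ℓ=9 ⇒ convergent index 17
step 0: (19, 1)  from 19·(1,0) + (0,1)
step 1: (20, 1)  from 1·(19,1) + (1,0)
…
step 3: (79, 4)  from 1·(59,3) + (20,1)
…
step 5: (217, 11)  from 1·(138,7) + (79,4)
step 6: (355, 18)  from 1·(217,11) + (138,7)
step 7: (927, 47)  from 2·(355,18) + (217,11)
step 8: (1282, 65)  from 1·(927,47) + (355,18)
step 9: (49643, 2517)  from 38·(1282,65) + (927,47)
step 10: (50925, 2582)  from 1·(49643,2517) + (1282,65)
…
step 12: (202418, 10263)  from 1·(151493,7681) + (50925,2582)
step 13: (353911, 17944)  from 1·(202418,10263) + (151493,7681)
step 14: (556329, 28207)  from 1·(353911,17944) + (202418,10263)
step 15: (910240, 46151)  from 1·(556329,28207) + (353911,17944)
step 16: (2376809, 120509)  from 2·(910240,46151) + (556329,28207)
step 17: (3287049, 166660)  from 1·(2376809,120509) + (910240,46151)
→ (3287049, 166660).  Check: 3287049²=10804691128401, 389·166660²=10804691128400, difference 1.
k=2:  x_2 = 3287049·3287049+389·166660·166660 = 21609382256801,  y_2 = 3287049·166660+166660·3287049 = 1095639172680
k=3:  x_3 = 3287049·21609382256801+389·166660·1095639172680 = 142062196675667653449,  y_3 = 3287049·1095639172680+166660·21609382256801 = 7202839293837075980
k=4:  x_4 = 3287049·142062196675667653449+389·166660·7202839293837075980 = 933930803041091759821507201,  y_4 = 3287049·7202839293837075980+166660·142062196675667653449 = 47352171395934637886793360

3287049 166660
21609382256801 1095639172680
142062196675667653449 7202839293837075980
933930803041091759821507201 47352171395934637886793360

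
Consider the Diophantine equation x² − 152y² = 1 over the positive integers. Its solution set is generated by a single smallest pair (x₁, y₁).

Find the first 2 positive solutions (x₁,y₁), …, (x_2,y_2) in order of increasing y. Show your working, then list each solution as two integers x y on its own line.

37 3
2737 222

d=152: √d = [12; 3,24] (ℓ=2, even), read p_1/q_1
a_0=12:  p_0=12·1+0=12,  q_0=12·0+1=1
a_1=3:  p_1=3·12+1=37,  q_1=3·1+0=3
(x₁, y₁) = (37, 3);  37² − 152·3² = 1 ✓
n=2: (37,3)∘(37,3) = (37·37+152·3·3, 37·3+3·37) = (2737,222)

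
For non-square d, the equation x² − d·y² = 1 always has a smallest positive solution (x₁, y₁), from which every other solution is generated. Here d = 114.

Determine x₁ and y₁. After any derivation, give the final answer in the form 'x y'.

1025 96

d=114: √d = [10; 1,2,10,2,1,20] (ℓ=6, even), read p_5/q_5
i=0: a=10 ⇒ p=10, q=1
…
i=2: a=2 ⇒ p=32, q=3
i=3: a=10 ⇒ p=331, q=31
i=4: a=2 ⇒ p=694, q=65
i=5: a=1 ⇒ p=1025, q=96
fundamental: x₁=1025, y₁=96  (since 1050625 − 114·9216 = 1)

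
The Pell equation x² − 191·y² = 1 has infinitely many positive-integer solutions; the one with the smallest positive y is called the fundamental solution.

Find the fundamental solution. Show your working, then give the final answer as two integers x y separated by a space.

8994000 650783

√191 → a₀=13, period (1,4,1,1,3,…,4,1,26); ℓ=16 even so k=15
i=0: a=13 ⇒ p=13, q=1
i=1: a=1 ⇒ p=14, q=1
i=2: a=4 ⇒ p=69, q=5
…
i=4: a=1 ⇒ p=152, q=11
i=5: a=3 ⇒ p=539, q=39
i=6: a=2 ⇒ p=1230, q=89
…
i=8: a=13 ⇒ p=40217, q=2910
…
i=10: a=2 ⇒ p=207083, q=14984
…
i=13: a=1 ⇒ p=1616447, q=116962
i=14: a=4 ⇒ p=7377553, q=533821
i=15: a=1 ⇒ p=8994000, q=650783
→ (8994000, 650783).  Check: 8994000²=80892036000000, 191·650783²=80892035999999, difference 1.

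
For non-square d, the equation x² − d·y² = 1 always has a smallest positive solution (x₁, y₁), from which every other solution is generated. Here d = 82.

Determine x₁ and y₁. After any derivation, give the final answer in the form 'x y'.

163 18

√82 = [9; 18, …], period ℓ=1 (odd) → k=1
step 0: (9, 1)  from 9·(1,0) + (0,1)
step 1: (163, 18)  from 18·(9,1) + (1,0)
fundamental: x₁=163, y₁=18  (since 26569 − 82·324 = 1)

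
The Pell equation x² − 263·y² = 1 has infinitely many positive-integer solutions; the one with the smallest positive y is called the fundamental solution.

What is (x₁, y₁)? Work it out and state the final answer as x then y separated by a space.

√263 → a₀=16, period (4,1,1,1,1,15,1,1,1,1,4,32); ℓ=12 even so k=11
i=0: a=16 ⇒ p=16, q=1
i=1: a=4 ⇒ p=65, q=4
i=2: a=1 ⇒ p=81, q=5
i=3: a=1 ⇒ p=146, q=9
…
i=5: a=1 ⇒ p=373, q=23
…
i=10: a=1 ⇒ p=30229, q=1864
i=11: a=4 ⇒ p=139128, q=8579
fundamental: x₁=139128, y₁=8579  (since 19356600384 − 263·73599241 = 1)

139128 8579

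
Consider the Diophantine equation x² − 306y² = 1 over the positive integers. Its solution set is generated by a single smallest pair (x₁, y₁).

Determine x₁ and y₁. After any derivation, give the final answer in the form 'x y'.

d=306: √d = [17; 2,34] (ℓ=2, even), read p_1/q_1
step 0: (17, 1)  from 17·(1,0) + (0,1)
step 1: (35, 2)  from 2·(17,1) + (1,0)
fundamental: x₁=35, y₁=2  (since 1225 − 306·4 = 1)

35 2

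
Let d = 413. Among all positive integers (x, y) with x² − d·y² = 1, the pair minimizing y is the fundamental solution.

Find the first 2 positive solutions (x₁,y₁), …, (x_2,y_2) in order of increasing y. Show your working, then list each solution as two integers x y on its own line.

113399 5580
25718666401 1265532840

√413 → a₀=20, period (3,9,1,4,1,9,3,40); ℓ=8 even so k=7
step 0: (20, 1)  from 20·(1,0) + (0,1)
…
step 2: (569, 28)  from 9·(61,3) + (20,1)
step 3: (630, 31)  from 1·(569,28) + (61,3)
…
step 5: (3719, 183)  from 1·(3089,152) + (630,31)
step 6: (36560, 1799)  from 9·(3719,183) + (3089,152)
step 7: (113399, 5580)  from 3·(36560,1799) + (3719,183)
fundamental: x₁=113399, y₁=5580  (since 12859333201 − 413·31136400 = 1)
k=2:  x_2 = 113399·113399+413·5580·5580 = 25718666401,  y_2 = 113399·5580+5580·113399 = 1265532840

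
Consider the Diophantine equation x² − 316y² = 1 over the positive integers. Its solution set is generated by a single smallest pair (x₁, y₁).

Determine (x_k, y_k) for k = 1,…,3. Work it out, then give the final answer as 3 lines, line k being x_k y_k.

[17; 1,3,2,8,2,3,1,34] for √316; ℓ=8 ⇒ convergent index 7
step 0: (17, 1)  from 17·(1,0) + (0,1)
step 1: (18, 1)  from 1·(17,1) + (1,0)
step 2: (71, 4)  from 3·(18,1) + (17,1)
…
step 4: (1351, 76)  from 8·(160,9) + (71,4)
…
step 6: (9937, 559)  from 3·(2862,161) + (1351,76)
step 7: (12799, 720)  from 1·(9937,559) + (2862,161)
(x₁, y₁) = (12799, 720);  12799² − 316·720² = 1 ✓
(12799+720√316)^2 = 327628801 + 18430560√316
(12799+720√316)^3 = 8386642035199 + 471785474160√316

12799 720
327628801 18430560
8386642035199 471785474160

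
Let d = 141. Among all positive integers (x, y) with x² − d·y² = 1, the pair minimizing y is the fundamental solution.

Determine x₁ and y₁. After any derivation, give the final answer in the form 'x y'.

95 8

√141 = [11; 1,6,1,22, …], period ℓ=4 (even) → k=3
a_0=11:  p_0=11·1+0=11,  q_0=11·0+1=1
a_1=1:  p_1=1·11+1=12,  q_1=1·1+0=1
a_2=6:  p_2=6·12+11=83,  q_2=6·1+1=7
a_3=1:  p_3=1·83+12=95,  q_3=1·7+1=8
→ (95, 8).  Check: 95²=9025, 141·8²=9024, difference 1.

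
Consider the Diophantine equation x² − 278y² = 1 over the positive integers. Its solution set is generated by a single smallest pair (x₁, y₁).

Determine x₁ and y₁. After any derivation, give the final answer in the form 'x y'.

d=278: √d = [16; 1,2,16,2,1,32] (ℓ=6, even), read p_5/q_5
a_0=16:  p_0=16·1+0=16,  q_0=16·0+1=1
a_1=1:  p_1=1·16+1=17,  q_1=1·1+0=1
…
a_3=16:  p_3=16·50+17=817,  q_3=16·3+1=49
a_4=2:  p_4=2·817+50=1684,  q_4=2·49+3=101
a_5=1:  p_5=1·1684+817=2501,  q_5=1·101+49=150
→ (2501, 150).  Check: 2501²=6255001, 278·150²=6255000, difference 1.

2501 150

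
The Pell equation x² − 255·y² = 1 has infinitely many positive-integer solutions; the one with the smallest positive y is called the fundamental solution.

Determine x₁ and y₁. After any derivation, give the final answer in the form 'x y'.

16 1

d=255: √d = [15; 1,30] (ℓ=2, even), read p_1/q_1
a_0=15:  p_0=15·1+0=15,  q_0=15·0+1=1
a_1=1:  p_1=1·15+1=16,  q_1=1·1+0=1
fundamental: x₁=16, y₁=1  (since 256 − 255·1 = 1)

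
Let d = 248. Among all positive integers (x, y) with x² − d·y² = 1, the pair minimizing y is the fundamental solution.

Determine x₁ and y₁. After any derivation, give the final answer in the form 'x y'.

√248 → a₀=15, period (1,2,1,30); ℓ=4 even so k=3
k=0  a_k=15  p_k/q_k = 15/1
k=1  a_k=1  p_k/q_k = 16/1
k=2  a_k=2  p_k/q_k = 47/3
k=3  a_k=1  p_k/q_k = 63/4
fundamental: x₁=63, y₁=4  (since 3969 − 248·16 = 1)

63 4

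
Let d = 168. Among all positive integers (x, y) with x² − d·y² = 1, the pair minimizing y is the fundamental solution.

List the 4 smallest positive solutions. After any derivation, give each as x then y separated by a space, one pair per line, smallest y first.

13 1
337 26
8749 675
227137 17524

√168 → a₀=12, period (1,24); ℓ=2 even so k=1
i=0: a=12 ⇒ p=12, q=1
i=1: a=1 ⇒ p=13, q=1
(x₁, y₁) = (13, 1);  13² − 168·1² = 1 ✓
k=2:  x_2 = 13·13+168·1·1 = 337,  y_2 = 13·1+1·13 = 26
k=3:  x_3 = 13·337+168·1·26 = 8749,  y_3 = 13·26+1·337 = 675
k=4:  x_4 = 13·8749+168·1·675 = 227137,  y_4 = 13·675+1·8749 = 17524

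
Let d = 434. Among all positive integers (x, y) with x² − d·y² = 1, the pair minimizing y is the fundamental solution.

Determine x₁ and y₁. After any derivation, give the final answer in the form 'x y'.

125 6

[20; 1,4,1,40] for √434; ℓ=4 ⇒ convergent index 3
a_0=20:  p_0=20·1+0=20,  q_0=20·0+1=1
a_1=1:  p_1=1·20+1=21,  q_1=1·1+0=1
a_2=4:  p_2=4·21+20=104,  q_2=4·1+1=5
a_3=1:  p_3=1·104+21=125,  q_3=1·5+1=6
fundamental: x₁=125, y₁=6  (since 15625 − 434·36 = 1)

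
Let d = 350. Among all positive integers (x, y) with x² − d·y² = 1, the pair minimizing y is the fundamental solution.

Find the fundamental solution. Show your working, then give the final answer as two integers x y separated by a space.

449 24

d=350: √d = [18; 1,2,2,2,1,36] (ℓ=6, even), read p_5/q_5
i=0: a=18 ⇒ p=18, q=1
i=1: a=1 ⇒ p=19, q=1
…
i=3: a=2 ⇒ p=131, q=7
i=4: a=2 ⇒ p=318, q=17
i=5: a=1 ⇒ p=449, q=24
→ (449, 24).  Check: 449²=201601, 350·24²=201600, difference 1.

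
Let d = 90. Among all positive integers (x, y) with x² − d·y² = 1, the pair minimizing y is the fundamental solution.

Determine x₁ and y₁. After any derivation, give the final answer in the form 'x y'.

√90 → a₀=9, period (2,18); ℓ=2 even so k=1
i=0: a=9 ⇒ p=9, q=1
i=1: a=2 ⇒ p=19, q=2
→ (19, 2).  Check: 19²=361, 90·2²=360, difference 1.

19 2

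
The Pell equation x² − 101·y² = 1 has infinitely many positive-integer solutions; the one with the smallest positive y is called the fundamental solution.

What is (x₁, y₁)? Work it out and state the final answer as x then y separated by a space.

201 20

d=101: √d = [10; 20] (ℓ=1, odd), read p_1/q_1
step 0: (10, 1)  from 10·(1,0) + (0,1)
step 1: (201, 20)  from 20·(10,1) + (1,0)
fundamental: x₁=201, y₁=20  (since 40401 − 101·400 = 1)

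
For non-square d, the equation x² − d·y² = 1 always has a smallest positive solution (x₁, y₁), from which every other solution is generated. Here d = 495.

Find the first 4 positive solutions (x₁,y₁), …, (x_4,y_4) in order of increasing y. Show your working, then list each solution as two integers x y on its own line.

√495 → a₀=22, period (4,44); ℓ=2 even so k=1
a_0=22:  p_0=22·1+0=22,  q_0=22·0+1=1
a_1=4:  p_1=4·22+1=89,  q_1=4·1+0=4
fundamental: x₁=89, y₁=4  (since 7921 − 495·16 = 1)
k=2:  x_2 = 89·89+495·4·4 = 15841,  y_2 = 89·4+4·89 = 712
k=3:  x_3 = 89·15841+495·4·712 = 2819609,  y_3 = 89·712+4·15841 = 126732
k=4:  x_4 = 89·2819609+495·4·126732 = 501874561,  y_4 = 89·126732+4·2819609 = 22557584

89 4
15841 712
2819609 126732
501874561 22557584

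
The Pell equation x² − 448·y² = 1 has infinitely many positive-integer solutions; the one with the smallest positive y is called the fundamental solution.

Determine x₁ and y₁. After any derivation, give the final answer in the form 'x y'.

127 6

[21; 6,42] for √448; ℓ=2 ⇒ convergent index 1
i=0: a=21 ⇒ p=21, q=1
i=1: a=6 ⇒ p=127, q=6
fundamental: x₁=127, y₁=6  (since 16129 − 448·36 = 1)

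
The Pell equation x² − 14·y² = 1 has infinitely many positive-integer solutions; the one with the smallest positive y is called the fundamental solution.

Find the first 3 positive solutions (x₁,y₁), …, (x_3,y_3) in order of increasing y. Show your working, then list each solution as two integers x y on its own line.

√14 = [3; 1,2,1,6, …], period ℓ=4 (even) → k=3
step 0: (3, 1)  from 3·(1,0) + (0,1)
…
step 2: (11, 3)  from 2·(4,1) + (3,1)
step 3: (15, 4)  from 1·(11,3) + (4,1)
→ (15, 4).  Check: 15²=225, 14·4²=224, difference 1.
(15+4√14)^2 = 449 + 120√14
(15+4√14)^3 = 13455 + 3596√14

15 4
449 120
13455 3596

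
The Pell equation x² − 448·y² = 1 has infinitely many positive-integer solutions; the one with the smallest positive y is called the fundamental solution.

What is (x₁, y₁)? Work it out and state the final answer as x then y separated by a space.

127 6

√448 → a₀=21, period (6,42); ℓ=2 even so k=1
k=0  a_k=21  p_k/q_k = 21/1
k=1  a_k=6  p_k/q_k = 127/6
fundamental: x₁=127, y₁=6  (since 16129 − 448·36 = 1)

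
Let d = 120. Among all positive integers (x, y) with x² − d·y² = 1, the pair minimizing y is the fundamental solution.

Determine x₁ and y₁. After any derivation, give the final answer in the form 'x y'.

11 1

√120 → a₀=10, period (1,20); ℓ=2 even so k=1
a_0=10:  p_0=10·1+0=10,  q_0=10·0+1=1
a_1=1:  p_1=1·10+1=11,  q_1=1·1+0=1
fundamental: x₁=11, y₁=1  (since 121 − 120·1 = 1)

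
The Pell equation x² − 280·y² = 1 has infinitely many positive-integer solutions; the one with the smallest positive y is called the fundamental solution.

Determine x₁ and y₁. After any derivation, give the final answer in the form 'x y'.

251 15

√280 = [16; 1,2,1,2,1,32, …], period ℓ=6 (even) → k=5
step 0: (16, 1)  from 16·(1,0) + (0,1)
step 1: (17, 1)  from 1·(16,1) + (1,0)
…
step 4: (184, 11)  from 2·(67,4) + (50,3)
step 5: (251, 15)  from 1·(184,11) + (67,4)
→ (251, 15).  Check: 251²=63001, 280·15²=63000, difference 1.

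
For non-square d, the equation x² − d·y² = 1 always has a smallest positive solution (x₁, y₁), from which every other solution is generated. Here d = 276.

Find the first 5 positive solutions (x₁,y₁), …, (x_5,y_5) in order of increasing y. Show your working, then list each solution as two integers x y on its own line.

√276 → a₀=16, period (1,1,1,1,2,2,2,1,1,1,1,32); ℓ=12 even so k=11
a_0=16:  p_0=16·1+0=16,  q_0=16·0+1=1
…
a_2=1:  p_2=1·17+16=33,  q_2=1·1+1=2
…
a_4=1:  p_4=1·50+33=83,  q_4=1·3+2=5
a_5=2:  p_5=2·83+50=216,  q_5=2·5+3=13
a_6=2:  p_6=2·216+83=515,  q_6=2·13+5=31
…
a_8=1:  p_8=1·1246+515=1761,  q_8=1·75+31=106
a_9=1:  p_9=1·1761+1246=3007,  q_9=1·106+75=181
a_10=1:  p_10=1·3007+1761=4768,  q_10=1·181+106=287
a_11=1:  p_11=1·4768+3007=7775,  q_11=1·287+181=468
fundamental: x₁=7775, y₁=468  (since 60450625 − 276·219024 = 1)
(7775+468√276)^2 = 120901249 + 7277400√276
(7775+468√276)^3 = 1880014414175 + 113163569532√276
(7775+468√276)^4 = 29234224019520001 + 1759693498945200√276
(7775+468√276)^5 = 454592181623521601375 + 27363233795434290468√276

7775 468
120901249 7277400
1880014414175 113163569532
29234224019520001 1759693498945200
454592181623521601375 27363233795434290468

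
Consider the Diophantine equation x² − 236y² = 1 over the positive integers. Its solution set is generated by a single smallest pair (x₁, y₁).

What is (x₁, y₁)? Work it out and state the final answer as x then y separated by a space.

√236 = [15; 2,1,3,5,1,6,1,5,3,1,2,30, …], period ℓ=12 (even) → k=11
step 0: (15, 1)  from 15·(1,0) + (0,1)
step 1: (31, 2)  from 2·(15,1) + (1,0)
step 2: (46, 3)  from 1·(31,2) + (15,1)
…
step 4: (891, 58)  from 5·(169,11) + (46,3)
step 5: (1060, 69)  from 1·(891,58) + (169,11)
…
step 7: (8311, 541)  from 1·(7251,472) + (1060,69)
step 8: (48806, 3177)  from 5·(8311,541) + (7251,472)
…
step 10: (203535, 13249)  from 1·(154729,10072) + (48806,3177)
step 11: (561799, 36570)  from 2·(203535,13249) + (154729,10072)
→ (561799, 36570).  Check: 561799²=315618116401, 236·36570²=315618116400, difference 1.

561799 36570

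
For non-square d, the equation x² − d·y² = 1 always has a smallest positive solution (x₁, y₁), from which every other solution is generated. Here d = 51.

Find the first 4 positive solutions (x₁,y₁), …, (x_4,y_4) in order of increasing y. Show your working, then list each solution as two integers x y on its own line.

50 7
4999 700
499850 69993
49980001 6998600

√51 = [7; 7,14, …], period ℓ=2 (even) → k=1
step 0: (7, 1)  from 7·(1,0) + (0,1)
step 1: (50, 7)  from 7·(7,1) + (1,0)
(x₁, y₁) = (50, 7);  50² − 51·7² = 1 ✓
n=2: (50,7)∘(50,7) = (50·50+51·7·7, 50·7+7·50) = (4999,700)
n=3: (4999,700)∘(50,7) = (50·4999+51·7·700, 50·700+7·4999) = (499850,69993)
n=4: (499850,69993)∘(50,7) = (50·499850+51·7·69993, 50·69993+7·499850) = (49980001,6998600)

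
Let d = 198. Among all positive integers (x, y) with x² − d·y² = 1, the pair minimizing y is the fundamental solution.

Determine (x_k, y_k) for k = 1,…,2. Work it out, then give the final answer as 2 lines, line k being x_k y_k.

197 14
77617 5516

d=198: √d = [14; 14,28] (ℓ=2, even), read p_1/q_1
step 0: (14, 1)  from 14·(1,0) + (0,1)
step 1: (197, 14)  from 14·(14,1) + (1,0)
fundamental: x₁=197, y₁=14  (since 38809 − 198·196 = 1)
(x_2, y_2) = (197·197 + 198·14·14, 197·14 + 14·197) = (77617, 5516)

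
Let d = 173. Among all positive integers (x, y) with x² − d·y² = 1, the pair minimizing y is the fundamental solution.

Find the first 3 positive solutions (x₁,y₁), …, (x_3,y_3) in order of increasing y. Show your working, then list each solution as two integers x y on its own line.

2499849 190060
12498490045601 950242601880
62488675684008728649 4750926036134042180

√173 = [13; 6,1,1,6,26, …], period ℓ=5 (odd) → k=9
i=0: a=13 ⇒ p=13, q=1
i=1: a=6 ⇒ p=79, q=6
i=2: a=1 ⇒ p=92, q=7
i=3: a=1 ⇒ p=171, q=13
…
i=5: a=26 ⇒ p=29239, q=2223
i=6: a=6 ⇒ p=176552, q=13423
…
i=8: a=1 ⇒ p=382343, q=29069
i=9: a=6 ⇒ p=2499849, q=190060
→ (2499849, 190060).  Check: 2499849²=6249245022801, 173·190060²=6249245022800, difference 1.
n=2: (2499849,190060)∘(2499849,190060) = (2499849·2499849+173·190060·190060, 2499849·190060+190060·2499849) = (12498490045601,950242601880)
n=3: (12498490045601,950242601880)∘(2499849,190060) = (2499849·12498490045601+173·190060·950242601880, 2499849·950242601880+190060·12498490045601) = (62488675684008728649,4750926036134042180)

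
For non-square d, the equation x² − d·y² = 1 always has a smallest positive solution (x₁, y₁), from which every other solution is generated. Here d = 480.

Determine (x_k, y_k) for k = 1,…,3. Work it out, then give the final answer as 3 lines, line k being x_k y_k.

d=480: √d = [21; 1,9,1,42] (ℓ=4, even), read p_3/q_3
i=0: a=21 ⇒ p=21, q=1
…
i=2: a=9 ⇒ p=219, q=10
i=3: a=1 ⇒ p=241, q=11
(x₁, y₁) = (241, 11);  241² − 480·11² = 1 ✓
k=2:  x_2 = 241·241+480·11·11 = 116161,  y_2 = 241·11+11·241 = 5302
k=3:  x_3 = 241·116161+480·11·5302 = 55989361,  y_3 = 241·5302+11·116161 = 2555553

241 11
116161 5302
55989361 2555553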